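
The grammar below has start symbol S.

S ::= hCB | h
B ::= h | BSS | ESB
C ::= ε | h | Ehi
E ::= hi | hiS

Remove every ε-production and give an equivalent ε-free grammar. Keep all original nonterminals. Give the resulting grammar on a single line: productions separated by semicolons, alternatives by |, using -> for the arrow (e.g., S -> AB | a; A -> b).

Nullable set: {C}.
S -> hCB: C nullable, giving hB | hCB.
Drop C -> ε.
Unchanged (no nullable symbols): S -> h; B -> BSS; B -> ESB; B -> h; C -> Ehi; C -> h; E -> hi; E -> hiS.

S -> h | hB | hCB; B -> h | BSS | ESB; C -> h | Ehi; E -> hi | hiS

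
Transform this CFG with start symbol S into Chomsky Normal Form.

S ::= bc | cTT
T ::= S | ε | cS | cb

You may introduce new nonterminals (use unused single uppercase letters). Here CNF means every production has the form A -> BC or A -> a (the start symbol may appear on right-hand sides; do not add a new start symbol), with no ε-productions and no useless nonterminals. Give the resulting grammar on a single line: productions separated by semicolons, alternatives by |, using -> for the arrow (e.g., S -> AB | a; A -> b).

S -> c | AB | BC | BT; A -> b; B -> c; C -> TT; D -> TT; T -> c | AB | BA | BD | BS | BT

Nullable: {T}; after ε-elimination: S -> c | bc | cT | cTT; T -> S | cS | cb.
After unit-elimination: S -> c | bc | cT | cTT; T -> c | bc | cS | cT | cb | cTT.
TERM: introduce A -> b, B -> c and substitute in every rule of length ≥2.
BIN: S -> BTT becomes S -> BC, C -> TT; T -> BTT becomes T -> BD, D -> TT.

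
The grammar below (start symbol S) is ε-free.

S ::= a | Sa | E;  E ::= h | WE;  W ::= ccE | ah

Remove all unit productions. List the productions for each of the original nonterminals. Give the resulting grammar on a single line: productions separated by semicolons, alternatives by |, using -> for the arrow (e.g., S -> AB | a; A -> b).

S -> a | h | Sa | WE; E -> h | WE; W -> ah | ccE

Unit productions: S->E.
Unit pairs (A ⇒* B via units): (S,E).
S: inherits non-unit rules of {E, S} → Sa | WE | a | h.
E: inherits non-unit rules of {E} → WE | h.
W: inherits non-unit rules of {W} → ah | ccE.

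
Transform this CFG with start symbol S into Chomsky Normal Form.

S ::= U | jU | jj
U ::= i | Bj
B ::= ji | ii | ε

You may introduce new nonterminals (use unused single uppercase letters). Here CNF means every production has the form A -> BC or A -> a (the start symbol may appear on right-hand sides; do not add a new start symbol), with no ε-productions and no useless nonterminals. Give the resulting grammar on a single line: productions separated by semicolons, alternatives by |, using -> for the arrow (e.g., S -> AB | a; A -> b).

S -> i | j | BC | CC | CU; A -> i; B -> AA | CA; C -> j; U -> i | j | BC

Nullable: {B}; after ε-elimination: S -> U | jU | jj; B -> ii | ji; U -> i | j | Bj.
After unit-elimination: S -> i | j | Bj | jU | jj; B -> ii | ji; U -> i | j | Bj.
TERM: introduce A -> i, C -> j and substitute in every rule of length ≥2.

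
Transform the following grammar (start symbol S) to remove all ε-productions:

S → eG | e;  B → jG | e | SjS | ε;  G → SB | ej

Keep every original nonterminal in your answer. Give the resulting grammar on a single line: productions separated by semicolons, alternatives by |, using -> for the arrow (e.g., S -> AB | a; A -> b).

Nullable set: {B}.
Drop B -> ε.
G -> SB: B nullable, giving S | SB.
Unchanged (no nullable symbols): S -> e; S -> eG; B -> SjS; B -> e; B -> jG; G -> ej.

S -> e | eG; B -> e | jG | SjS; G -> S | SB | ej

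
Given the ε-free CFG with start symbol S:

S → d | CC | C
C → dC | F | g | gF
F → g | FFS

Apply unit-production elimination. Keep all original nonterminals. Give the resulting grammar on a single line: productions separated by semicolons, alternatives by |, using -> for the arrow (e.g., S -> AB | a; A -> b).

Unit productions: C->F, S->C.
Unit pairs (A ⇒* B via units): (C,F), (S,C), (S,F).
S: inherits non-unit rules of {C, F, S} → CC | FFS | d | dC | g | gF.
C: inherits non-unit rules of {C, F} → FFS | dC | g | gF.
F: inherits non-unit rules of {F} → FFS | g.

S -> d | g | CC | dC | gF | FFS; C -> g | dC | gF | FFS; F -> g | FFS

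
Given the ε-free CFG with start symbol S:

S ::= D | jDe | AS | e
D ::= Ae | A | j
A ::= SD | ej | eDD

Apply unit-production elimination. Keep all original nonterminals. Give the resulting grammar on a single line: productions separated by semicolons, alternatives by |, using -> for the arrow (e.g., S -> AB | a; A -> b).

Unit productions: D->A, S->D.
Unit pairs (A ⇒* B via units): (D,A), (S,A), (S,D).
S: inherits non-unit rules of {A, D, S} → AS | Ae | SD | e | eDD | ej | j | jDe.
A: inherits non-unit rules of {A} → SD | eDD | ej.
D: inherits non-unit rules of {A, D} → Ae | SD | eDD | ej | j.

S -> e | j | AS | Ae | SD | ej | eDD | jDe; A -> SD | ej | eDD; D -> j | Ae | SD | ej | eDD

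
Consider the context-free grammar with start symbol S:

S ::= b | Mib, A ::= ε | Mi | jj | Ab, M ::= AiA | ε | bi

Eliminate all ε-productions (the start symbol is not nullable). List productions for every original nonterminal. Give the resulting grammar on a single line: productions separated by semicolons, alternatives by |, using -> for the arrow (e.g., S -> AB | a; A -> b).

Nullable set: {A, M}.
S -> Mib: M nullable, giving Mib | ib.
Drop A -> ε.
A -> Ab: A nullable, giving Ab | b.
A -> Mi: M nullable, giving Mi | i.
Drop M -> ε.
M -> AiA: A, A nullable, giving Ai | AiA | i | iA.
Unchanged (no nullable symbols): S -> b; A -> jj; M -> bi.

S -> b | ib | Mib; A -> b | i | Ab | Mi | jj; M -> i | Ai | bi | iA | AiA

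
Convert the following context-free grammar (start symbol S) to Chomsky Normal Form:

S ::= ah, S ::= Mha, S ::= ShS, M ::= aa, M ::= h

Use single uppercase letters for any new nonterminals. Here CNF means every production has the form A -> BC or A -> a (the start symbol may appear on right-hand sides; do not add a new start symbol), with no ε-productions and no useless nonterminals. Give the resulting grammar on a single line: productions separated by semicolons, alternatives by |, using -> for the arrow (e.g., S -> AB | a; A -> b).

S -> AB | MC | SD; A -> a; B -> h; C -> BA; D -> BS; M -> h | AA

No ε-productions.
No unit productions to eliminate.
TERM: introduce A -> a, B -> h and substitute in every rule of length ≥2.
BIN: S -> MBA becomes S -> MC, C -> BA; S -> SBS becomes S -> SD, D -> BS.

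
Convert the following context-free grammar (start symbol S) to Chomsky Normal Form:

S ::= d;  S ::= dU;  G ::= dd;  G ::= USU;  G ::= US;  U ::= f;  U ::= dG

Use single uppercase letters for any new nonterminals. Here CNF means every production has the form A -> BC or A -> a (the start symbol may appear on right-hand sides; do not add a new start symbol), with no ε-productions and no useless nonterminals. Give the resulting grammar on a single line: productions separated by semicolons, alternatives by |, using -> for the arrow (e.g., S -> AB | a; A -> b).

S -> d | AU; A -> d; B -> SU; G -> AA | UB | US; U -> f | AG

No ε-productions.
No unit productions to eliminate.
TERM: introduce A -> d and substitute in every rule of length ≥2.
BIN: G -> USU becomes G -> UB, B -> SU.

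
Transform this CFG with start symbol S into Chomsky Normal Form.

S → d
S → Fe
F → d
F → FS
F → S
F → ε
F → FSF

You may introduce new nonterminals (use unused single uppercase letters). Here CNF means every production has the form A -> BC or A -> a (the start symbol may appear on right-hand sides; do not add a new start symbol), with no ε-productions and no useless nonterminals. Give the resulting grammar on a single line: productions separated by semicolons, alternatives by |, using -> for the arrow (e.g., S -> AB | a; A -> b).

Nullable: {F}; after ε-elimination: S -> d | e | Fe; F -> S | d | FS | SF | FSF.
After unit-elimination: S -> d | e | Fe; F -> d | e | FS | Fe | SF | FSF.
TERM: introduce A -> e and substitute in every rule of length ≥2.
BIN: F -> FSF becomes F -> FB, B -> SF.

S -> d | e | FA; A -> e; B -> SF; F -> d | e | FA | FB | FS | SF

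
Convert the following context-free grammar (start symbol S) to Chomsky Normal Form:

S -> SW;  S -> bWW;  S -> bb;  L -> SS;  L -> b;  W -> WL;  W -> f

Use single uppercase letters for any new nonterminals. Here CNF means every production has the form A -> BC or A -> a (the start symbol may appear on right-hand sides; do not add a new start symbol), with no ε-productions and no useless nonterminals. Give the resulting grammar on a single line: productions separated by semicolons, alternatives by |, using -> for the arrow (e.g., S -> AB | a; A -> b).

No ε-productions.
No unit productions to eliminate.
TERM: introduce A -> b and substitute in every rule of length ≥2.
BIN: S -> AWW becomes S -> AB, B -> WW.

S -> AA | AB | SW; A -> b; B -> WW; L -> b | SS; W -> f | WL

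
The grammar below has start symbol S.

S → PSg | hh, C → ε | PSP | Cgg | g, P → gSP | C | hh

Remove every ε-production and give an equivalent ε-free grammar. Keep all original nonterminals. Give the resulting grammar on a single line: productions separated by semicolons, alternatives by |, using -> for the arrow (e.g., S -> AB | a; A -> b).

S -> Sg | hh | PSg; C -> S | g | PS | SP | gg | Cgg | PSP; P -> C | gS | hh | gSP

Nullable set: {C, P}.
S -> PSg: P nullable, giving PSg | Sg.
Drop C -> ε.
C -> Cgg: C nullable, giving Cgg | gg.
C -> PSP: P, P nullable, giving PS | PSP | S | SP.
P -> C: C nullable, giving C.
P -> gSP: P nullable, giving gS | gSP.
Unchanged (no nullable symbols): S -> hh; C -> g; P -> hh.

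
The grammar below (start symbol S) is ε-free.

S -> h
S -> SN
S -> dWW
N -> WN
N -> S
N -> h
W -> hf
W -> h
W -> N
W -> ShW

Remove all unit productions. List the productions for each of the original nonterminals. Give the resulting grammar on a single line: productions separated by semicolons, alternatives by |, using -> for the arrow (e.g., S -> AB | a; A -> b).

S -> h | SN | dWW; N -> h | SN | WN | dWW; W -> h | SN | WN | hf | ShW | dWW

Unit productions: N->S, W->N.
Unit pairs (A ⇒* B via units): (N,S), (W,N), (W,S).
S: inherits non-unit rules of {S} → SN | dWW | h.
N: inherits non-unit rules of {N, S} → SN | WN | dWW | h.
W: inherits non-unit rules of {N, S, W} → SN | ShW | WN | dWW | h | hf.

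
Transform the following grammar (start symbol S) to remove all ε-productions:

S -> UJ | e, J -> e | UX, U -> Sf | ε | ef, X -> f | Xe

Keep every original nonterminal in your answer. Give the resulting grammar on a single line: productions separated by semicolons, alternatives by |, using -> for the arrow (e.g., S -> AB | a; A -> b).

S -> J | e | UJ; J -> X | e | UX; U -> Sf | ef; X -> f | Xe

Nullable set: {U}.
S -> UJ: U nullable, giving J | UJ.
J -> UX: U nullable, giving UX | X.
Drop U -> ε.
Unchanged (no nullable symbols): S -> e; J -> e; U -> Sf; U -> ef; X -> Xe; X -> f.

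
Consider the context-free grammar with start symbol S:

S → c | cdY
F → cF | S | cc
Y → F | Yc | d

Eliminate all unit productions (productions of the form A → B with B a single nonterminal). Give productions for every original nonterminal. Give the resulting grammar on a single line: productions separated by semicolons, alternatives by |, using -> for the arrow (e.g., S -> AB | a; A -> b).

Unit productions: F->S, Y->F.
Unit pairs (A ⇒* B via units): (F,S), (Y,F), (Y,S).
S: inherits non-unit rules of {S} → c | cdY.
F: inherits non-unit rules of {F, S} → c | cF | cc | cdY.
Y: inherits non-unit rules of {F, S, Y} → Yc | c | cF | cc | cdY | d.

S -> c | cdY; F -> c | cF | cc | cdY; Y -> c | d | Yc | cF | cc | cdY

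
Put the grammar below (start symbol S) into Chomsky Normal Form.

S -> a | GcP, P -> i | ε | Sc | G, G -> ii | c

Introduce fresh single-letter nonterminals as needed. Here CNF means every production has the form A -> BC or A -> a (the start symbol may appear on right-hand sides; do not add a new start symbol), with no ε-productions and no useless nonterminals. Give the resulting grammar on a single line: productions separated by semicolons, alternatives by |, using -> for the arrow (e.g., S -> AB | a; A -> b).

Nullable: {P}; after ε-elimination: S -> a | Gc | GcP; G -> c | ii; P -> G | i | Sc.
After unit-elimination: S -> a | Gc | GcP; G -> c | ii; P -> c | i | Sc | ii.
TERM: introduce B -> c, A -> i and substitute in every rule of length ≥2.
BIN: S -> GBP becomes S -> GC, C -> BP.

S -> a | GB | GC; A -> i; B -> c; C -> BP; G -> c | AA; P -> c | i | AA | SB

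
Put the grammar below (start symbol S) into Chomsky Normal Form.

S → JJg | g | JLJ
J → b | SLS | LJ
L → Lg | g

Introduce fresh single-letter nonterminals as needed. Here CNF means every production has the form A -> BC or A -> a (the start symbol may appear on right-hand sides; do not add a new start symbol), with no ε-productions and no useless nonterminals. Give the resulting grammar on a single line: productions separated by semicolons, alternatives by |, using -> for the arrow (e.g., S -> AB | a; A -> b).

No ε-productions.
No unit productions to eliminate.
TERM: introduce A -> g and substitute in every rule of length ≥2.
BIN: J -> SLS becomes J -> SB, B -> LS; S -> JJA becomes S -> JC, C -> JA; S -> JLJ becomes S -> JD, D -> LJ.

S -> g | JC | JD; A -> g; B -> LS; C -> JA; D -> LJ; J -> b | LJ | SB; L -> g | LA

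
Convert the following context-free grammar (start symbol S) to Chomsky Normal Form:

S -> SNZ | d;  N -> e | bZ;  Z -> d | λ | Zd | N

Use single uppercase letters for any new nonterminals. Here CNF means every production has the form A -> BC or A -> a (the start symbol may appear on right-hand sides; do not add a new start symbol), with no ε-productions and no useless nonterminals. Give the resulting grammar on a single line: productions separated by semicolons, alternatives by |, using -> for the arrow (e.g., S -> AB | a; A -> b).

Nullable: {Z}; after ε-elimination: S -> d | SN | SNZ; N -> b | e | bZ; Z -> N | d | Zd.
After unit-elimination: S -> d | SN | SNZ; N -> b | e | bZ; Z -> b | d | e | Zd | bZ.
TERM: introduce A -> b, B -> d and substitute in every rule of length ≥2.
BIN: S -> SNZ becomes S -> SC, C -> NZ.

S -> d | SC | SN; A -> b; B -> d; C -> NZ; N -> b | e | AZ; Z -> b | d | e | AZ | ZB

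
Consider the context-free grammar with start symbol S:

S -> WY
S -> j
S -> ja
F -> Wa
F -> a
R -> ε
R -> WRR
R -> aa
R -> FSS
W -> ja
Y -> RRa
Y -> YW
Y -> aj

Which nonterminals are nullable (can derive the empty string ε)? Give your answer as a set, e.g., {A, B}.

{R}

Directly nullable (have an ε-rule): {R}.
Not nullable: F, S, W, Y — each has a terminal in every rule's right-hand side or depends on a non-nullable symbol.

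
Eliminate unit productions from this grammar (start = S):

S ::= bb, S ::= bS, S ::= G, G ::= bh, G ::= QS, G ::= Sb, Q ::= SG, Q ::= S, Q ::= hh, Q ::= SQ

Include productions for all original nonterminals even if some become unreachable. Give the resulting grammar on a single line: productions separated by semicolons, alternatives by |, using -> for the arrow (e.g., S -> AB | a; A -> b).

S -> QS | Sb | bS | bb | bh; G -> QS | Sb | bh; Q -> QS | SG | SQ | Sb | bS | bb | bh | hh

Unit productions: Q->S, S->G.
Unit pairs (A ⇒* B via units): (Q,G), (Q,S), (S,G).
S: inherits non-unit rules of {G, S} → QS | Sb | bS | bb | bh.
G: inherits non-unit rules of {G} → QS | Sb | bh.
Q: inherits non-unit rules of {G, Q, S} → QS | SG | SQ | Sb | bS | bb | bh | hh.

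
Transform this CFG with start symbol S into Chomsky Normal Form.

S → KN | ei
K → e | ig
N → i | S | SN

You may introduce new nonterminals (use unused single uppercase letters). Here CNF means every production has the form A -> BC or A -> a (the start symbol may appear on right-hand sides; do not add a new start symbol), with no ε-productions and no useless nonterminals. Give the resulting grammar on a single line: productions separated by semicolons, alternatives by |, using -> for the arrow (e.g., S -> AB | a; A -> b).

No ε-productions.
After unit-elimination: S -> KN | ei; K -> e | ig; N -> i | KN | SN | ei.
TERM: introduce C -> e, B -> g, A -> i and substitute in every rule of length ≥2.

S -> CA | KN; A -> i; B -> g; C -> e; K -> e | AB; N -> i | CA | KN | SN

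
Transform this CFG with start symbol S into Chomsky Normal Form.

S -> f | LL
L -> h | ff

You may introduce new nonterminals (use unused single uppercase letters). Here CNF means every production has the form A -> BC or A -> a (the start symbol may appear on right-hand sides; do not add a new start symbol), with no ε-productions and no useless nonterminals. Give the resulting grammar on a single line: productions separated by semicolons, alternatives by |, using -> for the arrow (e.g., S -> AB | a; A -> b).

No ε-productions.
No unit productions to eliminate.
TERM: introduce A -> f and substitute in every rule of length ≥2.

S -> f | LL; A -> f; L -> h | AA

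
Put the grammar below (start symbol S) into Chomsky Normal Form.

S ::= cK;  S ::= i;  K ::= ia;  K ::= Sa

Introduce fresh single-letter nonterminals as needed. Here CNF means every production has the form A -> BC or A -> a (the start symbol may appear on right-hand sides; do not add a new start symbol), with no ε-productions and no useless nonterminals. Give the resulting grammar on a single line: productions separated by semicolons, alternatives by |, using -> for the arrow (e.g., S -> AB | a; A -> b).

No ε-productions.
No unit productions to eliminate.
TERM: introduce A -> a, C -> c, B -> i and substitute in every rule of length ≥2.

S -> i | CK; A -> a; B -> i; C -> c; K -> BA | SA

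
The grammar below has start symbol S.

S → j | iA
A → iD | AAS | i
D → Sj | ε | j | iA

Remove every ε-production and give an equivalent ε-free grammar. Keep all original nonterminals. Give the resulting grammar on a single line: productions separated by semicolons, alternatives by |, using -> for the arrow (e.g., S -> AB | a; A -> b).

S -> j | iA; A -> i | iD | AAS; D -> j | Sj | iA

Nullable set: {D}.
A -> iD: D nullable, giving i | iD.
Drop D -> ε.
Unchanged (no nullable symbols): S -> iA; S -> j; A -> AAS; A -> i; D -> Sj; D -> iA; D -> j.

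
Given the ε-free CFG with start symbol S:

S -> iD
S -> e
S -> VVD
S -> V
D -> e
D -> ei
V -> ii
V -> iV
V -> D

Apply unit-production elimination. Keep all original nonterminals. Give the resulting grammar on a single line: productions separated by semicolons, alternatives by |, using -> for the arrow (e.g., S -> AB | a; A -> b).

S -> e | ei | iD | iV | ii | VVD; D -> e | ei; V -> e | ei | iV | ii

Unit productions: S->V, V->D.
Unit pairs (A ⇒* B via units): (S,D), (S,V), (V,D).
S: inherits non-unit rules of {D, S, V} → VVD | e | ei | iD | iV | ii.
D: inherits non-unit rules of {D} → e | ei.
V: inherits non-unit rules of {D, V} → e | ei | iV | ii.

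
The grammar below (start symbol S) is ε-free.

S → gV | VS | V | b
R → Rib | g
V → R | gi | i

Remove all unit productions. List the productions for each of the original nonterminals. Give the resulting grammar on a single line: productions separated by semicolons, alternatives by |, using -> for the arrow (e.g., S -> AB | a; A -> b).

Unit productions: S->V, V->R.
Unit pairs (A ⇒* B via units): (S,R), (S,V), (V,R).
S: inherits non-unit rules of {R, S, V} → Rib | VS | b | g | gV | gi | i.
R: inherits non-unit rules of {R} → Rib | g.
V: inherits non-unit rules of {R, V} → Rib | g | gi | i.

S -> b | g | i | VS | gV | gi | Rib; R -> g | Rib; V -> g | i | gi | Rib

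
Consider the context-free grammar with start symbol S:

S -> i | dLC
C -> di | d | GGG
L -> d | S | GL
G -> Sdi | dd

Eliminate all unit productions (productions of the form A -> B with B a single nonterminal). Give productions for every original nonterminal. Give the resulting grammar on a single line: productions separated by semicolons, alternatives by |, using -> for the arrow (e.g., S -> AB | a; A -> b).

Unit productions: L->S.
Unit pairs (A ⇒* B via units): (L,S).
S: inherits non-unit rules of {S} → dLC | i.
C: inherits non-unit rules of {C} → GGG | d | di.
G: inherits non-unit rules of {G} → Sdi | dd.
L: inherits non-unit rules of {L, S} → GL | d | dLC | i.

S -> i | dLC; C -> d | di | GGG; G -> dd | Sdi; L -> d | i | GL | dLC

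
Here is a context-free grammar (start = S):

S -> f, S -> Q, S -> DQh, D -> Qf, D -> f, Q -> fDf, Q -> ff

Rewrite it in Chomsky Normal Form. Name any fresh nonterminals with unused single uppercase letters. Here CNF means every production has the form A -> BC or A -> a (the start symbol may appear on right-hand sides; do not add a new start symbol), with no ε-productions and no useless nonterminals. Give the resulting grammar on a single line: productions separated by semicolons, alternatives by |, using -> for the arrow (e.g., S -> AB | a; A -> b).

No ε-productions.
After unit-elimination: S -> f | ff | DQh | fDf; D -> f | Qf; Q -> ff | fDf.
TERM: introduce A -> f, B -> h and substitute in every rule of length ≥2.
BIN: Q -> ADA becomes Q -> AC, C -> DA; S -> ADA becomes S -> AE, E -> DA; S -> DQB becomes S -> DF, F -> QB.

S -> f | AA | AE | DF; A -> f; B -> h; C -> DA; D -> f | QA; E -> DA; F -> QB; Q -> AA | AC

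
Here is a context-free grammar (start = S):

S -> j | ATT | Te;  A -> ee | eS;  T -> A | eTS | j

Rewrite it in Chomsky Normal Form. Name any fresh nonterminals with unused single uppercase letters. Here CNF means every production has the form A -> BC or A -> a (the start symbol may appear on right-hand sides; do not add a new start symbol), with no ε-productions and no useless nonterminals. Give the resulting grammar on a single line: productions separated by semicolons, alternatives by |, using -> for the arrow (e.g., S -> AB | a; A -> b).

No ε-productions.
After unit-elimination: S -> j | Te | ATT; A -> eS | ee; T -> j | eS | ee | eTS.
TERM: introduce B -> e and substitute in every rule of length ≥2.
BIN: S -> ATT becomes S -> AC, C -> TT; T -> BTS becomes T -> BD, D -> TS.

S -> j | AC | TB; A -> BB | BS; B -> e; C -> TT; D -> TS; T -> j | BB | BD | BS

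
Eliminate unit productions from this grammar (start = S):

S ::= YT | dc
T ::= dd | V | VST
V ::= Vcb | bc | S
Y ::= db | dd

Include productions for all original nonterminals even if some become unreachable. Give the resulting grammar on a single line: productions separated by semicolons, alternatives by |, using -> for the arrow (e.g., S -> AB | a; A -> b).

Unit productions: T->V, V->S.
Unit pairs (A ⇒* B via units): (T,S), (T,V), (V,S).
S: inherits non-unit rules of {S} → YT | dc.
T: inherits non-unit rules of {S, T, V} → VST | Vcb | YT | bc | dc | dd.
V: inherits non-unit rules of {S, V} → Vcb | YT | bc | dc.
Y: inherits non-unit rules of {Y} → db | dd.

S -> YT | dc; T -> YT | bc | dc | dd | VST | Vcb; V -> YT | bc | dc | Vcb; Y -> db | dd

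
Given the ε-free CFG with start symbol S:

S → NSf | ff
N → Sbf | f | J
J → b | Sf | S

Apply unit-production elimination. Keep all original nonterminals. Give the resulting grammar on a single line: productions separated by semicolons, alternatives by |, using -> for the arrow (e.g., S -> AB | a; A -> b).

S -> ff | NSf; J -> b | Sf | ff | NSf; N -> b | f | Sf | ff | NSf | Sbf

Unit productions: J->S, N->J.
Unit pairs (A ⇒* B via units): (J,S), (N,J), (N,S).
S: inherits non-unit rules of {S} → NSf | ff.
J: inherits non-unit rules of {J, S} → NSf | Sf | b | ff.
N: inherits non-unit rules of {J, N, S} → NSf | Sbf | Sf | b | f | ff.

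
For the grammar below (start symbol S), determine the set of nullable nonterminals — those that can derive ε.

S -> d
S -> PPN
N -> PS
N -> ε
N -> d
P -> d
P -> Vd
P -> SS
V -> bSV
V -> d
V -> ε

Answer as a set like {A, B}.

Directly nullable (have an ε-rule): {N, V}.
Not nullable: P, S — each has a terminal in every rule's right-hand side or depends on a non-nullable symbol.

{N, V}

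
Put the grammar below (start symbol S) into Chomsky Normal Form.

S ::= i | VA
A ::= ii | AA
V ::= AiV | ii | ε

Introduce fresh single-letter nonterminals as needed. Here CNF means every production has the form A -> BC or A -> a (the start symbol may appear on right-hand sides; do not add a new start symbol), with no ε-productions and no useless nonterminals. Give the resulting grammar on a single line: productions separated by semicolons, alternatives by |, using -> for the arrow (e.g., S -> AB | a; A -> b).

Nullable: {V}; after ε-elimination: S -> A | i | VA; A -> AA | ii; V -> Ai | ii | AiV.
After unit-elimination: S -> i | AA | VA | ii; A -> AA | ii; V -> Ai | ii | AiV.
TERM: introduce B -> i and substitute in every rule of length ≥2.
BIN: V -> ABV becomes V -> AC, C -> BV.

S -> i | AA | BB | VA; A -> AA | BB; B -> i; C -> BV; V -> AB | AC | BB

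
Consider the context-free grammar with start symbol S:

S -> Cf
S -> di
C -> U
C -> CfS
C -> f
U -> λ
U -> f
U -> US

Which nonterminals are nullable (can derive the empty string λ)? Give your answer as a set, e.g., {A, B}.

{C, U}

Directly nullable (have an ε-rule): {U}.
C is nullable via C -> U (every symbol on the right is already known nullable).
Not nullable: S — each has a terminal in every rule's right-hand side or depends on a non-nullable symbol.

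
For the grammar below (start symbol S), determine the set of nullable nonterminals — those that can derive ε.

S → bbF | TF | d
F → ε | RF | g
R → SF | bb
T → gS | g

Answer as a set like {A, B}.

{F}

Directly nullable (have an ε-rule): {F}.
Not nullable: R, S, T — each has a terminal in every rule's right-hand side or depends on a non-nullable symbol.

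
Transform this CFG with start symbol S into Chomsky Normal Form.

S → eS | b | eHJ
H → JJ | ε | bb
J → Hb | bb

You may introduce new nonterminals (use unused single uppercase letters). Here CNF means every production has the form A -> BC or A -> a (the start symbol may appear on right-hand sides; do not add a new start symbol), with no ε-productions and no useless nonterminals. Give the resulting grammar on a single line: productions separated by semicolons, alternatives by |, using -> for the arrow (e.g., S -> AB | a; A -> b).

Nullable: {H}; after ε-elimination: S -> b | eJ | eS | eHJ; H -> JJ | bb; J -> b | Hb | bb.
No unit productions to eliminate.
TERM: introduce A -> b, B -> e and substitute in every rule of length ≥2.
BIN: S -> BHJ becomes S -> BC, C -> HJ.

S -> b | BC | BJ | BS; A -> b; B -> e; C -> HJ; H -> AA | JJ; J -> b | AA | HA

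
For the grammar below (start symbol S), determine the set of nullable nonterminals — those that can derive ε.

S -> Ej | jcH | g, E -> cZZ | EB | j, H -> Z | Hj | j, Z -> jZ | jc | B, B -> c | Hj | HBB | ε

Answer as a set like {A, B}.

Directly nullable (have an ε-rule): {B}.
Z is nullable via Z -> B (every symbol on the right is already known nullable).
H is nullable via H -> Z (every symbol on the right is already known nullable).
Not nullable: E, S — each has a terminal in every rule's right-hand side or depends on a non-nullable symbol.

{B, H, Z}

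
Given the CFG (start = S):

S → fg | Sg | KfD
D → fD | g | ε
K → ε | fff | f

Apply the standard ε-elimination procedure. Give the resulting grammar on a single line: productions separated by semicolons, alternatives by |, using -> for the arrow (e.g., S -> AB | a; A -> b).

S -> f | Kf | Sg | fD | fg | KfD; D -> f | g | fD; K -> f | fff

Nullable set: {D, K}.
S -> KfD: K, D nullable, giving Kf | KfD | f | fD.
Drop D -> ε.
D -> fD: D nullable, giving f | fD.
Drop K -> ε.
Unchanged (no nullable symbols): S -> Sg; S -> fg; D -> g; K -> f; K -> fff.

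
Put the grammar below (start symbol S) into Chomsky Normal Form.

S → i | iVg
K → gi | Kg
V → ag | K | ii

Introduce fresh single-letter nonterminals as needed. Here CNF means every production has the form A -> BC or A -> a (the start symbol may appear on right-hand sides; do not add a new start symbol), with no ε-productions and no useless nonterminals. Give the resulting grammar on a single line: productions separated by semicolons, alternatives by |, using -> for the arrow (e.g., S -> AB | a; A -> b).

No ε-productions.
After unit-elimination: S -> i | iVg; K -> Kg | gi; V -> Kg | ag | gi | ii.
TERM: introduce C -> a, A -> g, B -> i and substitute in every rule of length ≥2.
BIN: S -> BVA becomes S -> BD, D -> VA.

S -> i | BD; A -> g; B -> i; C -> a; D -> VA; K -> AB | KA; V -> AB | BB | CA | KA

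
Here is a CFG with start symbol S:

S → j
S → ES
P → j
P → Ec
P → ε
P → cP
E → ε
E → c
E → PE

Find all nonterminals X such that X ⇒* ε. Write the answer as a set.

{E, P}

Directly nullable (have an ε-rule): {E, P}.
Not nullable: S — each has a terminal in every rule's right-hand side or depends on a non-nullable symbol.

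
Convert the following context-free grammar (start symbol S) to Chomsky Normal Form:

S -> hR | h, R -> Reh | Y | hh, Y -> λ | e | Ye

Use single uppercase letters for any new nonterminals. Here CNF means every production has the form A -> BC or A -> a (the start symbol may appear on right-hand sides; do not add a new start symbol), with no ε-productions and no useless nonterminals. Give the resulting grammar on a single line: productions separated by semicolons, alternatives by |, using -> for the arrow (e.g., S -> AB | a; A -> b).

Nullable: {R, Y}; after ε-elimination: S -> h | hR; R -> Y | eh | hh | Reh; Y -> e | Ye.
After unit-elimination: S -> h | hR; R -> e | Ye | eh | hh | Reh; Y -> e | Ye.
TERM: introduce A -> e, B -> h and substitute in every rule of length ≥2.
BIN: R -> RAB becomes R -> RC, C -> AB.

S -> h | BR; A -> e; B -> h; C -> AB; R -> e | AB | BB | RC | YA; Y -> e | YA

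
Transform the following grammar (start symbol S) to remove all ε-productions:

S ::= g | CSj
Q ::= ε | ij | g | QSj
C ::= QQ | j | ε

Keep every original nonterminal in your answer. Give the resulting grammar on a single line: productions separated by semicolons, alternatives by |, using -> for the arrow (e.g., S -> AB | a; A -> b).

S -> g | Sj | CSj; C -> Q | j | QQ; Q -> g | Sj | ij | QSj

Nullable set: {C, Q}.
S -> CSj: C nullable, giving CSj | Sj.
Drop C -> ε.
C -> QQ: Q, Q nullable, giving Q | QQ.
Drop Q -> ε.
Q -> QSj: Q nullable, giving QSj | Sj.
Unchanged (no nullable symbols): S -> g; C -> j; Q -> g; Q -> ij.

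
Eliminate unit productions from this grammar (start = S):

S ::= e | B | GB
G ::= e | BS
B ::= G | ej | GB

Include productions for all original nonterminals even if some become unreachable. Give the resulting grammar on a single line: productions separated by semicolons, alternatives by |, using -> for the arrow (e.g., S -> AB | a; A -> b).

S -> e | BS | GB | ej; B -> e | BS | GB | ej; G -> e | BS

Unit productions: B->G, S->B.
Unit pairs (A ⇒* B via units): (B,G), (S,B), (S,G).
S: inherits non-unit rules of {B, G, S} → BS | GB | e | ej.
B: inherits non-unit rules of {B, G} → BS | GB | e | ej.
G: inherits non-unit rules of {G} → BS | e.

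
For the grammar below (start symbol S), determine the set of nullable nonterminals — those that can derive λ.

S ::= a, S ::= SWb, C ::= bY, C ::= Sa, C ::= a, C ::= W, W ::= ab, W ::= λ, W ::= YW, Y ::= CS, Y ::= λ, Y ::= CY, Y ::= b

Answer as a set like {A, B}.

Directly nullable (have an ε-rule): {W, Y}.
C is nullable via C -> W (every symbol on the right is already known nullable).
Not nullable: S — each has a terminal in every rule's right-hand side or depends on a non-nullable symbol.

{C, W, Y}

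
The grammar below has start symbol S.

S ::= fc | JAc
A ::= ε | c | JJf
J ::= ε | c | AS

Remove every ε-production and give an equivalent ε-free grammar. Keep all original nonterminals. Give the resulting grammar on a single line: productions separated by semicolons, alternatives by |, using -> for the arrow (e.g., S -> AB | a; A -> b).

Nullable set: {A, J}.
S -> JAc: J, A nullable, giving Ac | JAc | Jc | c.
Drop A -> ε.
A -> JJf: J, J nullable, giving JJf | Jf | f.
Drop J -> ε.
J -> AS: A nullable, giving AS | S.
Unchanged (no nullable symbols): S -> fc; A -> c; J -> c.

S -> c | Ac | Jc | fc | JAc; A -> c | f | Jf | JJf; J -> S | c | AS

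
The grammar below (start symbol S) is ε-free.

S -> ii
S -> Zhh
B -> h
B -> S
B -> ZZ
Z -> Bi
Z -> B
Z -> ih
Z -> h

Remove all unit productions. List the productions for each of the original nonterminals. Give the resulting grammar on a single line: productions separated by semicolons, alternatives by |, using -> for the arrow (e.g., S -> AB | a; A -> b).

Unit productions: B->S, Z->B.
Unit pairs (A ⇒* B via units): (B,S), (Z,B), (Z,S).
S: inherits non-unit rules of {S} → Zhh | ii.
B: inherits non-unit rules of {B, S} → ZZ | Zhh | h | ii.
Z: inherits non-unit rules of {B, S, Z} → Bi | ZZ | Zhh | h | ih | ii.

S -> ii | Zhh; B -> h | ZZ | ii | Zhh; Z -> h | Bi | ZZ | ih | ii | Zhh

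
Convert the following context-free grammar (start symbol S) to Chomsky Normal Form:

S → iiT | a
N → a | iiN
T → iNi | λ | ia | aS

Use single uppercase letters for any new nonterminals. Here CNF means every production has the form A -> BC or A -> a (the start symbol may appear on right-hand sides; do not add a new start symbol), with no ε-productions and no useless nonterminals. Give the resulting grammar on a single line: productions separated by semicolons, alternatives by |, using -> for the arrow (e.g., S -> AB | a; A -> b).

S -> a | AA | AD; A -> i; B -> a; C -> AN; D -> AT; E -> NA; N -> a | AC; T -> AB | AE | BS

Nullable: {T}; after ε-elimination: S -> a | ii | iiT; N -> a | iiN; T -> aS | ia | iNi.
No unit productions to eliminate.
TERM: introduce B -> a, A -> i and substitute in every rule of length ≥2.
BIN: N -> AAN becomes N -> AC, C -> AN; S -> AAT becomes S -> AD, D -> AT; T -> ANA becomes T -> AE, E -> NA.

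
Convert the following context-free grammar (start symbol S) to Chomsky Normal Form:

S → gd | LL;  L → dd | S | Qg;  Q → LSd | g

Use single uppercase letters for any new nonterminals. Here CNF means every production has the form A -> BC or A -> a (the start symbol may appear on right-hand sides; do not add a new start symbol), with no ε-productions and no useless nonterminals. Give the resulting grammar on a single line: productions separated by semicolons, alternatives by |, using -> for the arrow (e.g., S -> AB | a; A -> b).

No ε-productions.
After unit-elimination: S -> LL | gd; L -> LL | Qg | dd | gd; Q -> g | LSd.
TERM: introduce B -> d, A -> g and substitute in every rule of length ≥2.
BIN: Q -> LSB becomes Q -> LC, C -> SB.

S -> AB | LL; A -> g; B -> d; C -> SB; L -> AB | BB | LL | QA; Q -> g | LC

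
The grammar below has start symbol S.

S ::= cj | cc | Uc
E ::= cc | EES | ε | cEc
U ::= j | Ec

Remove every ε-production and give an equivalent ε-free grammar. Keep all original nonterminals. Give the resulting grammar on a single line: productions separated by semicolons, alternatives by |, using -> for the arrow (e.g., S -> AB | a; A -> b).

Nullable set: {E}.
Drop E -> ε.
E -> EES: E, E nullable, giving EES | ES | S.
E -> cEc: E nullable, giving cEc | cc.
U -> Ec: E nullable, giving Ec | c.
Unchanged (no nullable symbols): S -> Uc; S -> cc; S -> cj; E -> cc; U -> j.

S -> Uc | cc | cj; E -> S | ES | cc | EES | cEc; U -> c | j | Ec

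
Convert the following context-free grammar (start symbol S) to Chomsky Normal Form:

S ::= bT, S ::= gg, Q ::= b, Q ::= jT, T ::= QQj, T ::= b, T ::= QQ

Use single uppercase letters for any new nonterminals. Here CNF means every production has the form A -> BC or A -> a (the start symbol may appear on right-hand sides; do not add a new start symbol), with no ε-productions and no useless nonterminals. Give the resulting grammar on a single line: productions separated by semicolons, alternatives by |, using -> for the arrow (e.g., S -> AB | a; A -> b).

No ε-productions.
No unit productions to eliminate.
TERM: introduce B -> b, C -> g, A -> j and substitute in every rule of length ≥2.
BIN: T -> QQA becomes T -> QD, D -> QA.

S -> BT | CC; A -> j; B -> b; C -> g; D -> QA; Q -> b | AT; T -> b | QD | QQ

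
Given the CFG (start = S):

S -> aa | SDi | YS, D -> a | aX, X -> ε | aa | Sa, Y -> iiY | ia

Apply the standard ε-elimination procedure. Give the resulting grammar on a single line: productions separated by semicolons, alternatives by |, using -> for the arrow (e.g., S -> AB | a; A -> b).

Nullable set: {X}.
D -> aX: X nullable, giving a | aX.
Drop X -> ε.
Unchanged (no nullable symbols): S -> SDi; S -> YS; S -> aa; D -> a; X -> Sa; X -> aa; Y -> ia; Y -> iiY.

S -> YS | aa | SDi; D -> a | aX; X -> Sa | aa; Y -> ia | iiY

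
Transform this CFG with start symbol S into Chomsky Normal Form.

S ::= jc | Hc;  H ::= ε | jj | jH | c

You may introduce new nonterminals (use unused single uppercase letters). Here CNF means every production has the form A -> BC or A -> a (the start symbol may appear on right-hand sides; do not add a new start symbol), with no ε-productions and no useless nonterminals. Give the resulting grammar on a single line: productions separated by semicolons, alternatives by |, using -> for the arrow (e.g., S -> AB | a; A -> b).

S -> c | AB | HB; A -> j; B -> c; H -> c | j | AA | AH

Nullable: {H}; after ε-elimination: S -> c | Hc | jc; H -> c | j | jH | jj.
No unit productions to eliminate.
TERM: introduce B -> c, A -> j and substitute in every rule of length ≥2.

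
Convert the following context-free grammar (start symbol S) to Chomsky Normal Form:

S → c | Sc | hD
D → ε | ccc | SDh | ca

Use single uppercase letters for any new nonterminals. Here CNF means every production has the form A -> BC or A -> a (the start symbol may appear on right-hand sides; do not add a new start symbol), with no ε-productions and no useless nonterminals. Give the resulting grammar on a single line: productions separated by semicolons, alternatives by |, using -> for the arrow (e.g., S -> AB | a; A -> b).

S -> c | h | AD | SB; A -> h; B -> c; C -> a; D -> BC | BE | SA | SF; E -> BB; F -> DA

Nullable: {D}; after ε-elimination: S -> c | h | Sc | hD; D -> Sh | ca | SDh | ccc.
No unit productions to eliminate.
TERM: introduce C -> a, B -> c, A -> h and substitute in every rule of length ≥2.
BIN: D -> BBB becomes D -> BE, E -> BB; D -> SDA becomes D -> SF, F -> DA.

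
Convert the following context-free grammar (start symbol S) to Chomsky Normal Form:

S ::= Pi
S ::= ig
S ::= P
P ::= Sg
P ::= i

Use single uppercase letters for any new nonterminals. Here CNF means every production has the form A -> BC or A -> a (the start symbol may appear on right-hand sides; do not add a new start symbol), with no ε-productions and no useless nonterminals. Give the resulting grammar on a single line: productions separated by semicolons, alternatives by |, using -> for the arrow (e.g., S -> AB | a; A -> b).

S -> i | BA | PB | SA; A -> g; B -> i; P -> i | SA

No ε-productions.
After unit-elimination: S -> i | Pi | Sg | ig; P -> i | Sg.
TERM: introduce A -> g, B -> i and substitute in every rule of length ≥2.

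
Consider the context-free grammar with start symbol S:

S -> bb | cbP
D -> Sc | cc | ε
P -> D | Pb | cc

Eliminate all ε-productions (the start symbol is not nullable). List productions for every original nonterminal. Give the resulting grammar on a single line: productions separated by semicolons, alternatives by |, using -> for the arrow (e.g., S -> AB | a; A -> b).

S -> bb | cb | cbP; D -> Sc | cc; P -> D | b | Pb | cc

Nullable set: {D, P}.
S -> cbP: P nullable, giving cb | cbP.
Drop D -> ε.
P -> D: D nullable, giving D.
P -> Pb: P nullable, giving Pb | b.
Unchanged (no nullable symbols): S -> bb; D -> Sc; D -> cc; P -> cc.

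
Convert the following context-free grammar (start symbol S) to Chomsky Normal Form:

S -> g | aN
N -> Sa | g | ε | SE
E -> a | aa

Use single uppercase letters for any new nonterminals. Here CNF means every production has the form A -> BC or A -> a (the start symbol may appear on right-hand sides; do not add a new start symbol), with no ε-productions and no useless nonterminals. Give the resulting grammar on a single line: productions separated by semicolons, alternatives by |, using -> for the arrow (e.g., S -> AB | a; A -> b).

S -> a | g | AN; A -> a; E -> a | AA; N -> g | SA | SE

Nullable: {N}; after ε-elimination: S -> a | g | aN; E -> a | aa; N -> g | SE | Sa.
No unit productions to eliminate.
TERM: introduce A -> a and substitute in every rule of length ≥2.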